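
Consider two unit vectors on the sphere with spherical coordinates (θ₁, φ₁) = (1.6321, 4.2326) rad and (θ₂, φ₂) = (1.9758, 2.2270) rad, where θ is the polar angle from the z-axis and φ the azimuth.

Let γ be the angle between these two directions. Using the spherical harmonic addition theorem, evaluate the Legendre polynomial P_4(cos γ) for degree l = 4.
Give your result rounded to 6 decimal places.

-0.041828

Expand P_4 via completeness: Σ_{m} conj(Y_{4,m}) at Ω₁ times Y_{4,m} at Ω₂ —
  [-4]  conj(Y_{4,-4})(Ω₁) = (-0.149929, -0.412835) ; Y_{4,-4}(Ω₂) = (-0.274553, -0.156026) ; Δ = (-0.023249, 0.136738)
  [-3]  conj(Y_{4,-3})(Ω₁) = (-0.075595, -0.009993) ; Y_{4,-3}(Ω₂) = (-0.353012, 0.148342) ; Δ = (0.028168, -0.007686)
  [-2]  conj(Y_{4,-2})(Ω₁) = (0.186226, -0.265758) ; Y_{4,-2}(Ω₂) = (-0.006266, 0.023707) ; Δ = (0.005134, 0.006080)
  [-1]  conj(Y_{4,-1})(Ω₁) = (-0.039710, -0.076315) ; Y_{4,-1}(Ω₂) = (-0.199987, -0.259710) ; Δ = (-0.011878, 0.025575)
  [+0]  conj(Y_{4,0})(Ω₁) = (0.305497, -0.000000) ; Y_{4,0}(Ω₂) = (-0.086107, 0.000000) ; Δ = (-0.026305, 0.000000)
  [+1]  conj(Y_{4,1})(Ω₁) = (0.039710, -0.076315) ; Y_{4,1}(Ω₂) = (0.199987, -0.259710) ; Δ = (-0.011878, -0.025575)
  [+2]  conj(Y_{4,2})(Ω₁) = (0.186226, 0.265758) ; Y_{4,2}(Ω₂) = (-0.006266, -0.023707) ; Δ = (0.005134, -0.006080)
  [+3]  conj(Y_{4,3})(Ω₁) = (0.075595, -0.009993) ; Y_{4,3}(Ω₂) = (0.353012, 0.148342) ; Δ = (0.028168, 0.007686)
  [+4]  conj(Y_{4,4})(Ω₁) = (-0.149929, 0.412835) ; Y_{4,4}(Ω₂) = (-0.274553, 0.156026) ; Δ = (-0.023249, -0.136738)
Accumulated sum (-0.029957, 0.000000); after 4π/(2l+1) scaling, (-0.041828, 0.000000) ⇒ P_4 = -0.041828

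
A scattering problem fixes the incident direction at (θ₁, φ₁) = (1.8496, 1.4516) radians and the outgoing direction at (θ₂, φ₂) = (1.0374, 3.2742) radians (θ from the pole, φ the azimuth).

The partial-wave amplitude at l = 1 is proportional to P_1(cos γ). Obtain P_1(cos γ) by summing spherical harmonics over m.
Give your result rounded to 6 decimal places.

Addition theorem: P_1(cos γ) = (4π/3) Σ_m Y*_{lm}(Ω₁) Y_{lm}(Ω₂), m = −1…1:
  term(m=-1) = (-0.024620, -0.095699)   from Y*(Ω₁)=(0.039498, 0.329796), Y(Ω₂)=(-0.294888, 0.039335)
  term(m=+0) = (-0.033406, -0.000000)   from Y*(Ω₁)=(-0.134466, -0.000000), Y(Ω₂)=(0.248435, 0.000000)
  term(m=+1) = (-0.024620, 0.095699)   from Y*(Ω₁)=(-0.039498, 0.329796), Y(Ω₂)=(0.294888, 0.039335)
Total Σ_m = (-0.082646, 0.000000). Multiply by 4.188790: (-0.346187, 0.000000). P_1(cos γ) = -0.346187

-0.346187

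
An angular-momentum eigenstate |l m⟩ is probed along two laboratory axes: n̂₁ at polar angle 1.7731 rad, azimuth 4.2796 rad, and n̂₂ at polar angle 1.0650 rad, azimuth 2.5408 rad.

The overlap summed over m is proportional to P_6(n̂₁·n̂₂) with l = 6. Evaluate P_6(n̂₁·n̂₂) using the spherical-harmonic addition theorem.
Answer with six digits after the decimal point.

Addition theorem: P_6(cos γ) = (4π/13) Σ_m Y*_{lm}(Ω₁) Y_{lm}(Ω₂), m = −6…6:
  m=-6: Y*=(0.365090, 0.221264)  Y=(-0.193683, -0.096724)  product (-0.049310, -0.078168)
  m=-5: Y*=(0.251513, -0.169551)  Y=(0.411435, -0.056986)  product (0.093819, -0.084092)
  m=-4: Y*=(0.029164, 0.180305)  Y=(-0.244472, 0.222519)  product (-0.047251, -0.037590)
  m=-3: Y*=(0.302873, 0.084615)  Y=(-0.020260, 0.085917)  product (-0.013406, 0.024308)
  m=-2: Y*=(-0.066268, 0.077848)  Y=(-0.126548, -0.327034)  product (0.033845, 0.011820)
  m=-1: Y*=(0.130684, 0.282866)  Y=(0.032245, 0.022097)  product (-0.002037, 0.012009)
  m=+0: Y*=(-0.080046, -0.000000)  Y=(0.335533, 0.000000)  product (-0.026858, -0.000000)
  m=+1: Y*=(-0.130684, 0.282866)  Y=(-0.032245, 0.022097)  product (-0.002037, -0.012009)
  m=+2: Y*=(-0.066268, -0.077848)  Y=(-0.126548, 0.327034)  product (0.033845, -0.011820)
  m=+3: Y*=(-0.302873, 0.084615)  Y=(0.020260, 0.085917)  product (-0.013406, -0.024308)
  m=+4: Y*=(0.029164, -0.180305)  Y=(-0.244472, -0.222519)  product (-0.047251, 0.037590)
  m=+5: Y*=(-0.251513, -0.169551)  Y=(-0.411435, -0.056986)  product (0.093819, 0.084092)
  m=+6: Y*=(0.365090, -0.221264)  Y=(-0.193683, 0.096724)  product (-0.049310, 0.078168)
Σ over m = (0.004462, 0.000000); ×(4π/13) → (0.004313, 0.000000). Real part: 0.004313

0.004313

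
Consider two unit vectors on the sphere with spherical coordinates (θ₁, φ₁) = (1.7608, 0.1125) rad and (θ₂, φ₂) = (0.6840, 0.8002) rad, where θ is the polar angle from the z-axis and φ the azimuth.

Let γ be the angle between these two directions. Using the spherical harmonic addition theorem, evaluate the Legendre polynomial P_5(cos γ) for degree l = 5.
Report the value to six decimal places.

Term-by-term m-sum for l=5 (normalisation 4π/11 = 1.142397):
  m=-5: 0.35854 + 0.22604j × -0.03053 + 0.03542j = -0.01895 + 0.00580j  (running Σ = -0.01895 + 0.00580j)
  m=-4: -0.23211 - 0.11212j × -0.18105 + 0.01073j = 0.04323 + 0.01781j  (running Σ = 0.02428 + 0.02361j)
  m=-3: -0.20989 - 0.07365j × -0.28377 - 0.25962j = 0.04044 + 0.07539j  (running Σ = 0.06471 + 0.09900j)
  m=-2: 0.26869 + 0.06150j × -0.01245 - 0.42051j = 0.02251 - 0.11375j  (running Σ = 0.08723 - 0.01475j)
  m=-1: 0.16481 + 0.01862j × 0.02367 - 0.02438j = 0.00436 - 0.00358j  (running Σ = 0.09158 - 0.01833j)
  m=0: -0.27793 + 0.00000j × -0.39122 + 0.00000j = 0.10873 + 0.00000j  (running Σ = 0.20031 - 0.01833j)
  m=1: -0.16481 + 0.01862j × -0.02367 - 0.02438j = 0.00436 + 0.00358j  (running Σ = 0.20467 - 0.01475j)
  m=2: 0.26869 - 0.06150j × -0.01245 + 0.42051j = 0.02251 + 0.11375j  (running Σ = 0.22718 + 0.09900j)
  m=3: 0.20989 - 0.07365j × 0.28377 - 0.25962j = 0.04044 - 0.07539j  (running Σ = 0.26762 + 0.02361j)
  m=4: -0.23211 + 0.11212j × -0.18105 - 0.01073j = 0.04323 - 0.01781j  (running Σ = 0.31085 + 0.00580j)
  m=5: -0.35854 + 0.22604j × 0.03053 + 0.03542j = -0.01895 - 0.00580j  (running Σ = 0.29189 + 0.00000j)
Accumulated sum 0.29189 + 0.00000j; after 4π/(2l+1) scaling, 0.33346 + 0.00000j ⇒ P_5 = 0.333458

0.333458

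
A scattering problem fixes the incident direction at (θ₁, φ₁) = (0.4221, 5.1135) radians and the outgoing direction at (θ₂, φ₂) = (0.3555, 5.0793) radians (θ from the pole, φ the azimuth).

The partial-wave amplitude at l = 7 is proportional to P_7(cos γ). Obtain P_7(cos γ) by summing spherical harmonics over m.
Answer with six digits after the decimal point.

0.936584

Addition theorem: P_7(cos γ) = (4π/15) Σ_m Y*_{lm}(Ω₁) Y_{lm}(Ω₂), m = −7…7:
  m=-7: -0.00032 - 0.00092j × -0.00017 + 0.00026j = 0.00000 + 0.00000j  (running Σ = 0.00000 + 0.00000j)
  m=-6: 0.00599 - 0.00541j × 0.00184 + 0.00252j = 0.00002 + 0.00001j  (running Σ = 0.00002 + 0.00001j)
  m=-5: 0.03771 + 0.01751j × 0.01886 - 0.00509j = 0.00080 + 0.00014j  (running Σ = 0.00083 + 0.00014j)
  m=-4: -0.00496 + 0.14735j × 0.00876 - 0.08461j = 0.01242 + 0.00171j  (running Σ = 0.01325 + 0.00185j)
  m=-3: -0.33440 + 0.12873j × -0.23060 - 0.11716j = 0.09219 + 0.00949j  (running Σ = 0.10544 + 0.01135j)
  m=-2: -0.37447 - 0.38728j × -0.37973 + 0.34245j = 0.27483 + 0.01883j  (running Σ = 0.38027 + 0.03017j)
  m=-1: 0.12032 - 0.28371j × 0.17965 + 0.46747j = 0.15424 + 0.00528j  (running Σ = 0.53451 + 0.03545j)
  m=0: -0.34562 + 0.00000j × -0.14163 + 0.00000j = 0.04895 + 0.00000j  (running Σ = 0.58346 + 0.03545j)
  m=1: -0.12032 - 0.28371j × -0.17965 + 0.46747j = 0.15424 - 0.00528j  (running Σ = 0.73770 + 0.03017j)
  m=2: -0.37447 + 0.38728j × -0.37973 - 0.34245j = 0.27483 - 0.01883j  (running Σ = 1.01252 + 0.01135j)
  m=3: 0.33440 + 0.12873j × 0.23060 - 0.11716j = 0.09219 - 0.00949j  (running Σ = 1.10472 + 0.00185j)
  m=4: -0.00496 - 0.14735j × 0.00876 + 0.08461j = 0.01242 - 0.00171j  (running Σ = 1.11714 + 0.00014j)
  m=5: -0.03771 + 0.01751j × -0.01886 - 0.00509j = 0.00080 - 0.00014j  (running Σ = 1.11794 + 0.00001j)
  m=6: 0.00599 + 0.00541j × 0.00184 - 0.00252j = 0.00002 - 0.00001j  (running Σ = 1.11796 + 0.00000j)
  m=7: 0.00032 - 0.00092j × 0.00017 + 0.00026j = 0.00000 - 0.00000j  (running Σ = 1.11796 - 0.00000j)
Σ over m = 1.11796 - 0.00000j; ×(4π/15) → 0.93658 - 0.00000j. Real part: 0.936584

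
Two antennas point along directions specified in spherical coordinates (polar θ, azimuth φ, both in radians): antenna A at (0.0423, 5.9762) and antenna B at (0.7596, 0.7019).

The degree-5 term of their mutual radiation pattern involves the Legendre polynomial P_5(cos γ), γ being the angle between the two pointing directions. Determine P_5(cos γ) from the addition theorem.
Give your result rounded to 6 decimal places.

Expand P_5 via completeness: Σ_{m} conj(Y_{5,m}) at Ω₁ times Y_{5,m} at Ω₂ —
  term(m=-5) = +0.000000+0.000000i   from Y*(Ω₁)=+0.000000-0.000000i, Y(Ω₂)=-0.067065+0.025851i
  term(m=-4) = -0.000001+0.000001i   from Y*(Ω₁)=+0.000002-0.000004i, Y(Ω₂)=-0.226103-0.078456i
  term(m=-3) = -0.000087-0.000010i   from Y*(Ω₁)=+0.000126-0.000166i, Y(Ω₂)=-0.214922-0.362724i
  term(m=-2) = -0.000878-0.001832i   from Y*(Ω₁)=+0.004937-0.003480i, Y(Ω₂)=+0.055927-0.331782i
  term(m=-1) = -0.007029+0.011164i   from Y*(Ω₁)=+0.102640-0.032538i, Y(Ω₂)=-0.093562+0.079111i
  term(m=+0) = -0.343540+0.000000i   from Y*(Ω₁)=+0.923088-0.000000i, Y(Ω₂)=-0.372163+0.000000i
  term(m=+1) = -0.007029-0.011164i   from Y*(Ω₁)=-0.102640-0.032538i, Y(Ω₂)=+0.093562+0.079111i
  term(m=+2) = -0.000878+0.001832i   from Y*(Ω₁)=+0.004937+0.003480i, Y(Ω₂)=+0.055927+0.331782i
  term(m=+3) = -0.000087+0.000010i   from Y*(Ω₁)=-0.000126-0.000166i, Y(Ω₂)=+0.214922-0.362724i
  term(m=+4) = -0.000001-0.000001i   from Y*(Ω₁)=+0.000002+0.000004i, Y(Ω₂)=-0.226103+0.078456i
  term(m=+5) = +0.000000-0.000000i   from Y*(Ω₁)=-0.000000-0.000000i, Y(Ω₂)=+0.067065+0.025851i
Accumulated sum -0.359531-0.000000i; after 4π/(2l+1) scaling, -0.410727-0.000000i ⇒ P_5 = -0.410727

-0.410727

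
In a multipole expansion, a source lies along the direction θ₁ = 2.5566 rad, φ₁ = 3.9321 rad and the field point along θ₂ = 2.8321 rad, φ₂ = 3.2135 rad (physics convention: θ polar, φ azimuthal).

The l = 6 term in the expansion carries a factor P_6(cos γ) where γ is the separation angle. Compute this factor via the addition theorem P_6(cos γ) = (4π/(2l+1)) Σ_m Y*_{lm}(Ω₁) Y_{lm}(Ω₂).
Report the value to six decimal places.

Expand P_6 via completeness: Σ_{m} conj(Y_{6,m}) at Ω₁ times Y_{6,m} at Ω₂ —
  [-6]  conj(Y_{6,-6})(Ω₁) = (0.000420, -0.013689) ; Y_{6,-6}(Ω₂) = (0.000350, -0.000161) ; Δ = (-0.000002, -0.000005)
  [-5]  conj(Y_{6,-5})(Ω₁) = (-0.049339, -0.051926) ; Y_{6,-5}(Ω₂) = (0.003911, -0.001470) ; Δ = (-0.000269, -0.000131)
  [-4]  conj(Y_{6,-4})(Ω₁) = (-0.220409, -0.004505) ; Y_{6,-4}(Ω₂) = (0.026437, -0.007821) ; Δ = (-0.005862, 0.001605)
  [-3]  conj(Y_{6,-3})(Ω₁) = (-0.304961, 0.295753) ; Y_{6,-3}(Ω₂) = (0.119517, -0.026190) ; Δ = (-0.028702, 0.043334)
  [-2]  conj(Y_{6,-2})(Ω₁) = (-0.004498, 0.440132) ; Y_{6,-2}(Ω₂) = (0.353772, -0.051231) ; Δ = (0.020957, 0.155937)
  [-1]  conj(Y_{6,-1})(Ω₁) = (0.012160, 0.012285) ; Y_{6,-1}(Ω₂) = (0.589408, -0.042456) ; Δ = (0.007689, 0.006724)
  [+0]  conj(Y_{6,0})(Ω₁) = (-0.421494, -0.000000) ; Y_{6,0}(Ω₂) = (0.221461, 0.000000) ; Δ = (-0.093344, -0.000000)
  [+1]  conj(Y_{6,1})(Ω₁) = (-0.012160, 0.012285) ; Y_{6,1}(Ω₂) = (-0.589408, -0.042456) ; Δ = (0.007689, -0.006724)
  [+2]  conj(Y_{6,2})(Ω₁) = (-0.004498, -0.440132) ; Y_{6,2}(Ω₂) = (0.353772, 0.051231) ; Δ = (0.020957, -0.155937)
  [+3]  conj(Y_{6,3})(Ω₁) = (0.304961, 0.295753) ; Y_{6,3}(Ω₂) = (-0.119517, -0.026190) ; Δ = (-0.028702, -0.043334)
  [+4]  conj(Y_{6,4})(Ω₁) = (-0.220409, 0.004505) ; Y_{6,4}(Ω₂) = (0.026437, 0.007821) ; Δ = (-0.005862, -0.001605)
  [+5]  conj(Y_{6,5})(Ω₁) = (0.049339, -0.051926) ; Y_{6,5}(Ω₂) = (-0.003911, -0.001470) ; Δ = (-0.000269, 0.000131)
  [+6]  conj(Y_{6,6})(Ω₁) = (0.000420, 0.013689) ; Y_{6,6}(Ω₂) = (0.000350, 0.000161) ; Δ = (-0.000002, 0.000005)
Σ over m = (-0.105724, -0.000000); ×(4π/13) → (-0.102197, -0.000000). Real part: -0.102197

-0.102197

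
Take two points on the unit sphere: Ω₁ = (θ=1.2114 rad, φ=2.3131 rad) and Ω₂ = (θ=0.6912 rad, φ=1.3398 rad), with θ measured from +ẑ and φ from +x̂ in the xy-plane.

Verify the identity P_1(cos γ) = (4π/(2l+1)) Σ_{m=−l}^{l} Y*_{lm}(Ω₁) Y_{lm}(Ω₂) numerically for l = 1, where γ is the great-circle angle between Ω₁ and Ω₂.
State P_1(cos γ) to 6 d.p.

0.606693

Term-by-term m-sum for l=1 (normalisation 4π/3 = 4.188790):
  term(m=-1) = +0.040072+0.058889i   from Y*(Ω₁)=-0.218628+0.238333i, Y(Ω₂)=+0.050423-0.214390i
  term(m=+0) = +0.064693+0.000000i   from Y*(Ω₁)=+0.171846-0.000000i, Y(Ω₂)=+0.376459+0.000000i
  term(m=+1) = +0.040072-0.058889i   from Y*(Ω₁)=+0.218628+0.238333i, Y(Ω₂)=-0.050423-0.214390i
Total Σ_m = +0.144837+0.000000i. Multiply by 4.188790: +0.606693+0.000000i. P_1(cos γ) = 0.606693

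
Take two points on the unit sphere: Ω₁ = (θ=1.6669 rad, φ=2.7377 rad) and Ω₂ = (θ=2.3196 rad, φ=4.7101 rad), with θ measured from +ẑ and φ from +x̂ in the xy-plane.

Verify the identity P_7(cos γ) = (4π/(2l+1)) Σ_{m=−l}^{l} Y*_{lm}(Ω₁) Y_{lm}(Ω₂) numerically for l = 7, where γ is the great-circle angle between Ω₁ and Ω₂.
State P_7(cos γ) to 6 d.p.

Addition theorem: P_7(cos γ) = (4π/15) Σ_m Y*_{lm}(Ω₁) Y_{lm}(Ω₂), m = −7…7:
  [-7]  conj(Y_{7,-7})(Ω₁) = +0.460388+0.149683i ; Y_{7,-7}(Ω₂) = +0.000907-0.056574i ; Δ = +0.008886-0.025910i
  [-6]  conj(Y_{7,-6})(Ω₁) = +0.131481+0.114908i ; Y_{7,-6}(Ω₂) = +0.196735+0.002702i ; Δ = +0.025557+0.022962i
  [-5]  conj(Y_{7,-5})(Ω₁) = -0.136907-0.284386i ; Y_{7,-5}(Ω₂) = -0.004450+0.388788i ; Δ = +0.111175-0.051962i
  [-4]  conj(Y_{7,-4})(Ω₁) = -0.008912-0.198907i ; Y_{7,-4}(Ω₂) = -0.435021-0.003983i ; Δ = +0.003085+0.086564i
  [-3]  conj(Y_{7,-3})(Ω₁) = -0.092201+0.245608i ; Y_{7,-3}(Ω₂) = +0.000933-0.135919i ; Δ = +0.033297+0.012761i
  [-2]  conj(Y_{7,-2})(Ω₁) = -0.143914+0.150506i ; Y_{7,-2}(Ω₂) = -0.300913-0.001378i ; Δ = +0.043513-0.045091i
  [-1]  conj(Y_{7,-1})(Ω₁) = +0.222081-0.094915i ; Y_{7,-1}(Ω₂) = +0.000648-0.283018i ; Δ = -0.026719-0.062914i
  [+0]  conj(Y_{7,0})(Ω₁) = +0.210708-0.000000i ; Y_{7,0}(Ω₂) = -0.225197+0.000000i ; Δ = -0.047451+0.000000i
  [+1]  conj(Y_{7,1})(Ω₁) = -0.222081-0.094915i ; Y_{7,1}(Ω₂) = -0.000648-0.283018i ; Δ = -0.026719+0.062914i
  [+2]  conj(Y_{7,2})(Ω₁) = -0.143914-0.150506i ; Y_{7,2}(Ω₂) = -0.300913+0.001378i ; Δ = +0.043513+0.045091i
  [+3]  conj(Y_{7,3})(Ω₁) = +0.092201+0.245608i ; Y_{7,3}(Ω₂) = -0.000933-0.135919i ; Δ = +0.033297-0.012761i
  [+4]  conj(Y_{7,4})(Ω₁) = -0.008912+0.198907i ; Y_{7,4}(Ω₂) = -0.435021+0.003983i ; Δ = +0.003085-0.086564i
  [+5]  conj(Y_{7,5})(Ω₁) = +0.136907-0.284386i ; Y_{7,5}(Ω₂) = +0.004450+0.388788i ; Δ = +0.111175+0.051962i
  [+6]  conj(Y_{7,6})(Ω₁) = +0.131481-0.114908i ; Y_{7,6}(Ω₂) = +0.196735-0.002702i ; Δ = +0.025557-0.022962i
  [+7]  conj(Y_{7,7})(Ω₁) = -0.460388+0.149683i ; Y_{7,7}(Ω₂) = -0.000907-0.056574i ; Δ = +0.008886+0.025910i
Σ over m = +0.350134+0.000000i; ×(4π/15) → +0.293327+0.000000i. Real part: 0.293327

0.293327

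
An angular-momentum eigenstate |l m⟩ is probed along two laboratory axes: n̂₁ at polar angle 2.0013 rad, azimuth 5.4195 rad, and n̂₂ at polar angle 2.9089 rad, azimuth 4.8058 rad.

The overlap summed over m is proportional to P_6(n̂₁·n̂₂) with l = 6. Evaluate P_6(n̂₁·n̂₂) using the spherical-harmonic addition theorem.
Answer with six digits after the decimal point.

Summing Y*_{l m}(θ₁,φ₁)·Y_{l m}(θ₂,φ₂) over m ∈ [−6, 6]; prefactor 4π/(2·6+1) = 0.966644:
  m=-6: (0.123157, 0.242617) × (-0.000062, 0.000039) = (-0.000017, -0.000010)  (running Σ = (-0.000017, -0.000010))
  m=-5: (0.166146, -0.399682) × (-0.000478, -0.000948) = (-0.000458, 0.000034)  (running Σ = (-0.000475, 0.000023))
  m=-4: (-0.212001, 0.068646) × (0.008843, -0.003467) = (-0.001637, 0.001342)  (running Σ = (-0.002112, 0.001365))
  m=-3: (-0.188511, -0.115716) × (0.015940, 0.055383) = (0.003404, -0.012285)  (running Σ = (0.001292, -0.010919))
  m=-2: (0.047560, 0.301270) × (-0.230435, 0.043558) = (-0.024082, -0.067351)  (running Σ = (-0.022790, -0.078271))
  m=-1: (-0.078774, 0.092185) × (-0.053278, -0.568699) = (0.056622, 0.039887)  (running Σ = (0.033832, -0.038384))
  m=0: (0.314835, -0.000000) × (0.514949, 0.000000) = (0.162124, 0.000000)  (running Σ = (0.195956, -0.038384))
  m=1: (0.078774, 0.092185) × (0.053278, -0.568699) = (0.056622, -0.039887)  (running Σ = (0.252578, -0.078271))
  m=2: (0.047560, -0.301270) × (-0.230435, -0.043558) = (-0.024082, 0.067351)  (running Σ = (0.228496, -0.010919))
  m=3: (0.188511, -0.115716) × (-0.015940, 0.055383) = (0.003404, 0.012285)  (running Σ = (0.231900, 0.001365))
  m=4: (-0.212001, -0.068646) × (0.008843, 0.003467) = (-0.001637, -0.001342)  (running Σ = (0.230263, 0.000023))
  m=5: (-0.166146, -0.399682) × (0.000478, -0.000948) = (-0.000458, -0.000034)  (running Σ = (0.229805, -0.000010))
  m=6: (0.123157, -0.242617) × (-0.000062, -0.000039) = (-0.000017, 0.000010)  (running Σ = (0.229788, -0.000000))
Accumulated sum (0.229788, -0.000000); after 4π/(2l+1) scaling, (0.222123, -0.000000) ⇒ P_6 = 0.222123

0.222123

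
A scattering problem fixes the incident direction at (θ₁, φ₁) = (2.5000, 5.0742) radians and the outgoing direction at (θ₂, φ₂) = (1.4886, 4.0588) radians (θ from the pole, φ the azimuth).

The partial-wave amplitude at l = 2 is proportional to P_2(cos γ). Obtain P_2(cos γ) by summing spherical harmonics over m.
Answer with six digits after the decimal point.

Term-by-term m-sum for l=2 (normalisation 4π/5 = 2.513274):
  [-2]  conj(Y_{2,-2})(Ω₁) = -0.103682-0.091603i ; Y_{2,-2}(Ω₂) = -0.099975-0.370416i ; Δ = -0.023566+0.047564i
  [-1]  conj(Y_{2,-1})(Ω₁) = -0.131113+0.346427i ; Y_{2,-1}(Ω₂) = -0.038437+0.050187i ; Δ = -0.012346-0.019896i
  [+0]  conj(Y_{2,0})(Ω₁) = +0.291893-0.000000i ; Y_{2,0}(Ω₂) = -0.309013+0.000000i ; Δ = -0.090199+0.000000i
  [+1]  conj(Y_{2,1})(Ω₁) = +0.131113+0.346427i ; Y_{2,1}(Ω₂) = +0.038437+0.050187i ; Δ = -0.012346+0.019896i
  [+2]  conj(Y_{2,2})(Ω₁) = -0.103682+0.091603i ; Y_{2,2}(Ω₂) = -0.099975+0.370416i ; Δ = -0.023566-0.047564i
Total Σ_m = -0.162023+0.000000i. Multiply by 2.513274: -0.407207+0.000000i. P_2(cos γ) = -0.407207

-0.407207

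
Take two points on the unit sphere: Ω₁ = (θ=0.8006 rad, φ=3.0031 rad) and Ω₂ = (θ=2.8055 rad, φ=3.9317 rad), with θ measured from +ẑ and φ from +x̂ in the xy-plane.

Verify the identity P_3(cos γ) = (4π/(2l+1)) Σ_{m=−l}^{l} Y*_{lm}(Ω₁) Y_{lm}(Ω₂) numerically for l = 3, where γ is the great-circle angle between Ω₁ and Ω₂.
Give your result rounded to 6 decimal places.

0.430761

Expand P_3 via completeness: Σ_{m} conj(Y_{3,m}) at Ω₁ times Y_{3,m} at Ω₂ —
  m=-3: -0.141162+0.062275i × +0.010731+0.010432i = -0.002165-0.000804i  (running Σ = -0.002165-0.000804i)
  m=-2: +0.352634-0.100252i × +0.000988+0.104936i = +0.010869+0.036905i  (running Σ = +0.008704+0.036101i)
  m=-1: -0.327164+0.045602i × -0.259251+0.261704i = +0.072883-0.097442i  (running Σ = +0.081587-0.061342i)
  m=0: -0.149664-0.000000i × -0.513000+0.000000i = +0.076777+0.000000i  (running Σ = +0.158365-0.061342i)
  m=1: +0.327164+0.045602i × +0.259251+0.261704i = +0.072883+0.097442i  (running Σ = +0.231248+0.036101i)
  m=2: +0.352634+0.100252i × +0.000988-0.104936i = +0.010869-0.036905i  (running Σ = +0.242116-0.000804i)
  m=3: +0.141162+0.062275i × -0.010731+0.010432i = -0.002165+0.000804i  (running Σ = +0.239952+0.000000i)
Total Σ_m = +0.239952+0.000000i. Multiply by 1.795196: +0.430761+0.000000i. P_3(cos γ) = 0.430761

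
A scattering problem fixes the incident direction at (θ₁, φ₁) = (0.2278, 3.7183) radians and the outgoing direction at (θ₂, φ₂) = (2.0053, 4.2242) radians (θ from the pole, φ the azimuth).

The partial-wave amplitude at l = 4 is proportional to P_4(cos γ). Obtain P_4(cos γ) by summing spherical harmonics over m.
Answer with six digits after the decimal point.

Summing Y*_{l m}(θ₁,φ₁)·Y_{l m}(θ₂,φ₂) over m ∈ [−4, 4]; prefactor 4π/(2·4+1) = 1.396263:
  m=-4: Y*=-0.00077 + 0.00085j  Y=-0.11167 + 0.27800j  product -0.00015 - 0.00031j
  m=-3: Y*=0.00223 - 0.01387j  Y=-0.39103 + 0.04170j  product -0.00029 + 0.00552j
  m=-2: Y*=0.03903 + 0.08801j  Y=-0.03706 - 0.05483j  product 0.00338 - 0.00540j
  m=-1: Y*=-0.31784 - 0.20674j  Y=-0.14908 + 0.28072j  product 0.10542 - 0.05840j
  m=+0: Y*=0.64011 + 0.00000j  Y=-0.12876 + 0.00000j  product -0.08242 + 0.00000j
  m=+1: Y*=0.31784 - 0.20674j  Y=0.14908 + 0.28072j  product 0.10542 + 0.05840j
  m=+2: Y*=0.03903 - 0.08801j  Y=-0.03706 + 0.05483j  product 0.00338 + 0.00540j
  m=+3: Y*=-0.00223 - 0.01387j  Y=0.39103 + 0.04170j  product -0.00029 - 0.00552j
  m=+4: Y*=-0.00077 - 0.00085j  Y=-0.11167 - 0.27800j  product -0.00015 + 0.00031j
Total Σ_m = 0.13430 - 0.00000j. Multiply by 1.396263: 0.18751 - 0.00000j. P_4(cos γ) = 0.187513

0.187513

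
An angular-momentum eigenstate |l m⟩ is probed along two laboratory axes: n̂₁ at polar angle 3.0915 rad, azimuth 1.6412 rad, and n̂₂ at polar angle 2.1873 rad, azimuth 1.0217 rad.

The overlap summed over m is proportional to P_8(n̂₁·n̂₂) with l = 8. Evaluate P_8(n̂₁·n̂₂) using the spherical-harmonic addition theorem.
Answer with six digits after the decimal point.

Summing Y*_{l m}(θ₁,φ₁)·Y_{l m}(θ₂,φ₂) over m ∈ [−8, 8]; prefactor 4π/(2·8+1) = 0.739198:
  [-8]  conj(Y_{8,-8})(Ω₁) = (0.000000, 0.000000) ; Y_{8,-8}(Ω₂) = (-0.031805, -0.096098) ; Δ = (0.000000, -0.000000)
  [-7]  conj(Y_{8,-7})(Ω₁) = (-0.000000, 0.000000) ; Y_{8,-7}(Ω₂) = (-0.185301, 0.219070) ; Δ = (-0.000000, -0.000000)
  [-6]  conj(Y_{8,-6})(Ω₁) = (-0.000000, -0.000000) ; Y_{8,-6}(Ω₂) = (0.440589, 0.067934) ; Δ = (-0.000000, -0.000000)
  [-5]  conj(Y_{8,-5})(Ω₁) = (0.000001, -0.000003) ; Y_{8,-5}(Ω₂) = (-0.132130, -0.315937) ; Δ = (-0.000001, 0.000000)
  [-4]  conj(Y_{8,-4})(Ω₁) = (0.000081, 0.000023) ; Y_{8,-4}(Ω₂) = (0.037542, -0.051969) ; Δ = (0.000004, -0.000003)
  [-3]  conj(Y_{8,-3})(Ω₁) = (-0.000364, 0.001699) ; Y_{8,-3}(Ω₂) = (-0.364659, -0.027948) ; Δ = (0.000180, -0.000610)
  [-2]  conj(Y_{8,-2})(Ω₁) = (-0.025270, -0.003582) ; Y_{8,-2}(Ω₂) = (0.059306, 0.116002) ; Δ = (-0.001083, -0.003144)
  [-1]  conj(Y_{8,-1})(Ω₁) = (0.017002, -0.241101) ; Y_{8,-1}(Ω₂) = (-0.162309, 0.265270) ; Δ = (0.061197, 0.043643)
  [+0]  conj(Y_{8,0})(Ω₁) = (1.111157, -0.000000) ; Y_{8,0}(Ω₂) = (0.180405, 0.000000) ; Δ = (0.200458, 0.000000)
  [+1]  conj(Y_{8,1})(Ω₁) = (-0.017002, -0.241101) ; Y_{8,1}(Ω₂) = (0.162309, 0.265270) ; Δ = (0.061197, -0.043643)
  [+2]  conj(Y_{8,2})(Ω₁) = (-0.025270, 0.003582) ; Y_{8,2}(Ω₂) = (0.059306, -0.116002) ; Δ = (-0.001083, 0.003144)
  [+3]  conj(Y_{8,3})(Ω₁) = (0.000364, 0.001699) ; Y_{8,3}(Ω₂) = (0.364659, -0.027948) ; Δ = (0.000180, 0.000610)
  [+4]  conj(Y_{8,4})(Ω₁) = (0.000081, -0.000023) ; Y_{8,4}(Ω₂) = (0.037542, 0.051969) ; Δ = (0.000004, 0.000003)
  [+5]  conj(Y_{8,5})(Ω₁) = (-0.000001, -0.000003) ; Y_{8,5}(Ω₂) = (0.132130, -0.315937) ; Δ = (-0.000001, -0.000000)
  [+6]  conj(Y_{8,6})(Ω₁) = (-0.000000, 0.000000) ; Y_{8,6}(Ω₂) = (0.440589, -0.067934) ; Δ = (-0.000000, 0.000000)
  [+7]  conj(Y_{8,7})(Ω₁) = (0.000000, 0.000000) ; Y_{8,7}(Ω₂) = (0.185301, 0.219070) ; Δ = (-0.000000, 0.000000)
  [+8]  conj(Y_{8,8})(Ω₁) = (0.000000, -0.000000) ; Y_{8,8}(Ω₂) = (-0.031805, 0.096098) ; Δ = (0.000000, 0.000000)
Σ over m = (0.321053, 0.000000); ×(4π/17) → (0.237322, 0.000000). Real part: 0.237322

0.237322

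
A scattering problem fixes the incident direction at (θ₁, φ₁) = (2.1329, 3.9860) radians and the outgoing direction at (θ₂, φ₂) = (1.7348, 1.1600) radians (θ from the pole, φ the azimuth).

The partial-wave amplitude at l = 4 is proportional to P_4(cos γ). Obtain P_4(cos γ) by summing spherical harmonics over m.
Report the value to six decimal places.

Summing Y*_{l m}(θ₁,φ₁)·Y_{l m}(θ₂,φ₂) over m ∈ [−4, 4]; prefactor 4π/(2·4+1) = 1.396263:
  term(m=-4) = (0.028869, -0.090613)   from Y*(Ω₁)=(-0.220543, -0.053045), Y(Ω₂)=(-0.030323, 0.418156)
  term(m=-3) = (-0.046338, 0.064360)   from Y*(Ω₁)=(-0.331614, 0.230968), Y(Ω₂)=(0.185113, -0.065150)
  term(m=-2) = (-0.050615, 0.036996)   from Y*(Ω₁)=(-0.027872, 0.235071), Y(Ω₂)=(0.180377, 0.193930)
  term(m=-1) = (-0.043986, 0.014362)   from Y*(Ω₁)=(-0.143345, -0.161345), Y(Ω₂)=(0.085616, -0.196556)
  term(m=+0) = (-0.067172, -0.000000)   from Y*(Ω₁)=(-0.285366, -0.000000), Y(Ω₂)=(0.235390, 0.000000)
  term(m=+1) = (-0.043986, -0.014362)   from Y*(Ω₁)=(0.143345, -0.161345), Y(Ω₂)=(-0.085616, -0.196556)
  term(m=+2) = (-0.050615, -0.036996)   from Y*(Ω₁)=(-0.027872, -0.235071), Y(Ω₂)=(0.180377, -0.193930)
  term(m=+3) = (-0.046338, -0.064360)   from Y*(Ω₁)=(0.331614, 0.230968), Y(Ω₂)=(-0.185113, -0.065150)
  term(m=+4) = (0.028869, 0.090613)   from Y*(Ω₁)=(-0.220543, 0.053045), Y(Ω₂)=(-0.030323, -0.418156)
Accumulated sum (-0.291314, 0.000000); after 4π/(2l+1) scaling, (-0.406751, 0.000000) ⇒ P_4 = -0.406751

-0.406751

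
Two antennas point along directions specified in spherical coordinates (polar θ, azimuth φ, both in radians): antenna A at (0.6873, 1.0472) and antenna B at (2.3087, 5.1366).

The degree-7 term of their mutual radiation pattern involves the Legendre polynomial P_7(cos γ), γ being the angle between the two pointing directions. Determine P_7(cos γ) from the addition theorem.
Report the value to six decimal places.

0.215540

Expand P_7 via completeness: Σ_{m} conj(Y_{7,m}) at Ω₁ times Y_{7,m} at Ω₂ —
  [-7]  conj(Y_{7,-7})(Ω₁) = +0.010346+0.017920i ; Y_{7,-7}(Ω₂) = -0.010395+0.059796i ; Δ = -0.001179+0.000432i
  [-6]  conj(Y_{7,-6})(Ω₁) = +0.094324+0.000001i ; Y_{7,-6}(Ω₂) = -0.170845-0.115962i ; Δ = -0.016115-0.010938i
  [-5]  conj(Y_{7,-5})(Ω₁) = +0.127632-0.221059i ; Y_{7,-5}(Ω₂) = +0.338656-0.207752i ; Δ = -0.002702-0.101379i
  [-4]  conj(Y_{7,-4})(Ω₁) = -0.219071-0.379450i ; Y_{7,-4}(Ω₂) = +0.053630+0.423219i ; Δ = +0.148842-0.113065i
  [-3]  conj(Y_{7,-3})(Ω₁) = -0.412900-0.000003i ; Y_{7,-3}(Ω₂) = -0.103655-0.031856i ; Δ = +0.042799+0.013154i
  [-2]  conj(Y_{7,-2})(Ω₁) = -0.007912+0.013704i ; Y_{7,-2}(Ω₂) = -0.209276+0.237469i ; Δ = -0.001599-0.004747i
  [-1]  conj(Y_{7,-1})(Ω₁) = -0.193408-0.334995i ; Y_{7,-1}(Ω₂) = -0.107430-0.237871i ; Δ = -0.058908+0.081995i
  [+0]  conj(Y_{7,0})(Ω₁) = -0.141491-0.000000i ; Y_{7,0}(Ω₂) = -0.247395+0.000000i ; Δ = +0.035004+0.000000i
  [+1]  conj(Y_{7,1})(Ω₁) = +0.193408-0.334995i ; Y_{7,1}(Ω₂) = +0.107430-0.237871i ; Δ = -0.058908-0.081995i
  [+2]  conj(Y_{7,2})(Ω₁) = -0.007912-0.013704i ; Y_{7,2}(Ω₂) = -0.209276-0.237469i ; Δ = -0.001599+0.004747i
  [+3]  conj(Y_{7,3})(Ω₁) = +0.412900-0.000003i ; Y_{7,3}(Ω₂) = +0.103655-0.031856i ; Δ = +0.042799-0.013154i
  [+4]  conj(Y_{7,4})(Ω₁) = -0.219071+0.379450i ; Y_{7,4}(Ω₂) = +0.053630-0.423219i ; Δ = +0.148842+0.113065i
  [+5]  conj(Y_{7,5})(Ω₁) = -0.127632-0.221059i ; Y_{7,5}(Ω₂) = -0.338656-0.207752i ; Δ = -0.002702+0.101379i
  [+6]  conj(Y_{7,6})(Ω₁) = +0.094324-0.000001i ; Y_{7,6}(Ω₂) = -0.170845+0.115962i ; Δ = -0.016115+0.010938i
  [+7]  conj(Y_{7,7})(Ω₁) = -0.010346+0.017920i ; Y_{7,7}(Ω₂) = +0.010395+0.059796i ; Δ = -0.001179-0.000432i
Σ over m = +0.257281-0.000000i; ×(4π/15) → +0.215540-0.000000i. Real part: 0.215540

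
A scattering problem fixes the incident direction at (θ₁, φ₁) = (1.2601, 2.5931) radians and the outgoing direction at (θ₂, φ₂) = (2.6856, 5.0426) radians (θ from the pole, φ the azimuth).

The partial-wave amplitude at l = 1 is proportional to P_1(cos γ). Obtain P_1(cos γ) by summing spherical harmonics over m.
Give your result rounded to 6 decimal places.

Summing Y*_{l m}(θ₁,φ₁)·Y_{l m}(θ₂,φ₂) over m ∈ [−1, 1]; prefactor 4π/(2·1+1) = 4.188790:
  m=-1: Y*=(-0.280699, 0.171516)  Y=(0.049330, 0.143920)  product (-0.038532, -0.031937)
  m=+0: Y*=(0.149376, -0.000000)  Y=(-0.438679, 0.000000)  product (-0.065528, 0.000000)
  m=+1: Y*=(0.280699, 0.171516)  Y=(-0.049330, 0.143920)  product (-0.038532, 0.031937)
Total Σ_m = (-0.142591, 0.000000). Multiply by 4.188790: (-0.597286, 0.000000). P_1(cos γ) = -0.597286

-0.597286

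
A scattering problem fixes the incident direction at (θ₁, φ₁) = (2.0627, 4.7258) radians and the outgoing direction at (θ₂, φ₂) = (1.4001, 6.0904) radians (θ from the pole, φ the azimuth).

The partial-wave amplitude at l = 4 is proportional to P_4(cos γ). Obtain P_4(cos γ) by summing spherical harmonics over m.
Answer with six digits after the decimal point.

Addition theorem: P_4(cos γ) = (4π/9) Σ_m Y*_{lm}(Ω₁) Y_{lm}(Ω₂), m = −4…4:
  m=-4: +0.266736+0.014323i × +0.299297+0.290882i = +0.075667+0.081876i  (running Σ = +0.075667+0.081876i)
  m=-3: +0.016284-0.404513i × +0.170390+0.111234i = +0.047770-0.067113i  (running Σ = +0.123437+0.014762i)
  m=-2: -0.145882-0.003914i × -0.240218-0.097501i = +0.034662+0.015164i  (running Σ = +0.158099+0.029926i)
  m=-1: +0.003799-0.283285i × -0.217483-0.042455i = -0.012853+0.061448i  (running Σ = +0.145246+0.091374i)
  m=0: -0.206337-0.000000i × +0.228865+0.000000i = -0.047223-0.000000i  (running Σ = +0.098023+0.091374i)
  m=1: -0.003799-0.283285i × +0.217483-0.042455i = -0.012853-0.061448i  (running Σ = +0.085170+0.029926i)
  m=2: -0.145882+0.003914i × -0.240218+0.097501i = +0.034662-0.015164i  (running Σ = +0.119832+0.014762i)
  m=3: -0.016284-0.404513i × -0.170390+0.111234i = +0.047770+0.067113i  (running Σ = +0.167602+0.081876i)
  m=4: +0.266736-0.014323i × +0.299297-0.290882i = +0.075667-0.081876i  (running Σ = +0.243269+0.000000i)
Accumulated sum +0.243269+0.000000i; after 4π/(2l+1) scaling, +0.339667+0.000000i ⇒ P_4 = 0.339667

0.339667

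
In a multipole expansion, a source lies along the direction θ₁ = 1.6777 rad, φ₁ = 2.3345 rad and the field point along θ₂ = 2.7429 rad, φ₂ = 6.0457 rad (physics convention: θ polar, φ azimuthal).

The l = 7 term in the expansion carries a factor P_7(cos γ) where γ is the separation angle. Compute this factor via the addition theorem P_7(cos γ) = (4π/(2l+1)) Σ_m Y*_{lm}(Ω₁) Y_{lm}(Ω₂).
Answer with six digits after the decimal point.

Expand P_7 via completeness: Σ_{m} conj(Y_{7,m}) at Ω₁ times Y_{7,m} at Ω₂ —
  term(m=-7) = +0.000212-0.000239i   from Y*(Ω₁)=-0.387170-0.284394i, Y(Ω₂)=-0.000061+0.000662i
  term(m=-6) = -0.001095+0.000310i   from Y*(Ω₁)=-0.025037-0.191261i, Y(Ω₂)=-0.000858-0.005840i
  term(m=-5) = -0.009447-0.002856i   from Y*(Ω₁)=-0.190300+0.236813i, Y(Ω₂)=+0.012152+0.030128i
  term(m=-4) = +0.017524+0.020486i   from Y*(Ω₁)=-0.217442+0.018917i, Y(Ω₂)=-0.071853-0.100465i
  term(m=-3) = +0.010999+0.079180i   from Y*(Ω₁)=+0.185306+0.162629i, Y(Ω₂)=+0.245371+0.211953i
  term(m=-2) = +0.051059-0.110869i   from Y*(Ω₁)=+0.009855+0.226985i, Y(Ω₂)=-0.477776-0.245689i
  term(m=-1) = +0.072089-0.046167i   from Y*(Ω₁)=+0.154898-0.161769i, Y(Ω₂)=+0.371486+0.089919i
  term(m=+0) = +0.065432+0.000000i   from Y*(Ω₁)=+0.229529-0.000000i, Y(Ω₂)=+0.285071+0.000000i
  term(m=+1) = +0.072089+0.046167i   from Y*(Ω₁)=-0.154898-0.161769i, Y(Ω₂)=-0.371486+0.089919i
  term(m=+2) = +0.051059+0.110869i   from Y*(Ω₁)=+0.009855-0.226985i, Y(Ω₂)=-0.477776+0.245689i
  term(m=+3) = +0.010999-0.079180i   from Y*(Ω₁)=-0.185306+0.162629i, Y(Ω₂)=-0.245371+0.211953i
  term(m=+4) = +0.017524-0.020486i   from Y*(Ω₁)=-0.217442-0.018917i, Y(Ω₂)=-0.071853+0.100465i
  term(m=+5) = -0.009447+0.002856i   from Y*(Ω₁)=+0.190300+0.236813i, Y(Ω₂)=-0.012152+0.030128i
  term(m=+6) = -0.001095-0.000310i   from Y*(Ω₁)=-0.025037+0.191261i, Y(Ω₂)=-0.000858+0.005840i
  term(m=+7) = +0.000212+0.000239i   from Y*(Ω₁)=+0.387170-0.284394i, Y(Ω₂)=+0.000061+0.000662i
Accumulated sum +0.348113-0.000000i; after 4π/(2l+1) scaling, +0.291634-0.000000i ⇒ P_7 = 0.291634

0.291634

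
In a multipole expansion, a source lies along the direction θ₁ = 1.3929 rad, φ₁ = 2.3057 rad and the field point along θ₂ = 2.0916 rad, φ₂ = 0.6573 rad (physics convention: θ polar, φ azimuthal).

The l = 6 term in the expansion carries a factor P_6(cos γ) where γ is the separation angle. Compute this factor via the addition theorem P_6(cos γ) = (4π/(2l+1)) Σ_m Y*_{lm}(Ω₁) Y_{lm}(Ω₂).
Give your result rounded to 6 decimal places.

Addition theorem: P_6(cos γ) = (4π/13) Σ_m Y*_{lm}(Ω₁) Y_{lm}(Ω₂), m = −6…6:
  term(m=-6) = -0.08074 - 0.04057j   from Y*(Ω₁)=0.13101 + 0.41911j, Y(Ω₂)=-0.14304 + 0.14793j
  term(m=-5) = 0.04231 - 0.10352j   from Y*(Ω₁)=0.13895 - 0.23557j, Y(Ω₂)=0.40462 - 0.05905j
  term(m=-4) = -0.07275 - 0.02334j   from Y*(Ω₁)=0.21500 - 0.04403j, Y(Ω₂)=-0.30340 - 0.17066j
  term(m=-3) = -0.00394 + 0.01661j   from Y*(Ω₁)=-0.23514 - 0.17286j, Y(Ω₂)=-0.02284 - 0.05386j
  term(m=-2) = 0.05133 + 0.00803j   from Y*(Ω₁)=-0.01491 - 0.14712j, Y(Ω₂)=-0.08903 + 0.33987j
  term(m=-1) = -0.00164 + 0.02107j   from Y*(Ω₁)=-0.19692 + 0.21788j, Y(Ω₂)=0.05696 - 0.04396j
  term(m=+0) = -0.04226 + 0.00000j   from Y*(Ω₁)=-0.12801 + 0.00000j, Y(Ω₂)=0.33013 + 0.00000j
  term(m=+1) = -0.00164 - 0.02107j   from Y*(Ω₁)=0.19692 + 0.21788j, Y(Ω₂)=-0.05696 - 0.04396j
  term(m=+2) = 0.05133 - 0.00803j   from Y*(Ω₁)=-0.01491 + 0.14712j, Y(Ω₂)=-0.08903 - 0.33987j
  term(m=+3) = -0.00394 - 0.01661j   from Y*(Ω₁)=0.23514 - 0.17286j, Y(Ω₂)=0.02284 - 0.05386j
  term(m=+4) = -0.07275 + 0.02334j   from Y*(Ω₁)=0.21500 + 0.04403j, Y(Ω₂)=-0.30340 + 0.17066j
  term(m=+5) = 0.04231 + 0.10352j   from Y*(Ω₁)=-0.13895 - 0.23557j, Y(Ω₂)=-0.40462 - 0.05905j
  term(m=+6) = -0.08074 + 0.04057j   from Y*(Ω₁)=0.13101 - 0.41911j, Y(Ω₂)=-0.14304 - 0.14793j
Σ over m = -0.17311 - 0.00000j; ×(4π/13) → -0.16733 - 0.00000j. Real part: -0.167331

-0.167331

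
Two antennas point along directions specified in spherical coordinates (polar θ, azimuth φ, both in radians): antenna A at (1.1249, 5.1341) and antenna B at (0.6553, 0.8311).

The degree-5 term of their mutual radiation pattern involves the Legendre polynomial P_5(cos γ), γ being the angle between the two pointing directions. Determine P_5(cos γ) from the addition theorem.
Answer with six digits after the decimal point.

Expand P_5 via completeness: Σ_{m} conj(Y_{5,m}) at Ω₁ times Y_{5,m} at Ω₂ —
  [-5]  conj(Y_{5,-5})(Ω₁) = (0.238307, 0.142123) ; Y_{5,-5}(Ω₂) = (-0.020617, 0.033113) ; Δ = (-0.009619, 0.004961)
  [-4]  conj(Y_{5,-4})(Ω₁) = (-0.048563, 0.416596) ; Y_{5,-4}(Ω₂) = (-0.157814, 0.029175) ; Δ = (-0.004490, -0.067161)
  [-3]  conj(Y_{5,-3})(Ω₁) = (-0.163284, 0.051525) ; Y_{5,-3}(Ω₂) = (-0.290671, -0.220187) ; Δ = (0.058807, 0.020976)
  [-2]  conj(Y_{5,-2})(Ω₁) = (0.174863, 0.196431) ; Y_{5,-2}(Ω₂) = (-0.040351, -0.440232) ; Δ = (0.079419, -0.084907)
  [-1]  conj(Y_{5,-1})(Ω₁) = (-0.103782, 0.231334) ; Y_{5,-1}(Ω₂) = (0.065509, -0.071789) ; Δ = (0.009808, 0.022605)
  [+0]  conj(Y_{5,0})(Ω₁) = (0.209815, -0.000000) ; Y_{5,0}(Ω₂) = (-0.380916, 0.000000) ; Δ = (-0.079922, 0.000000)
  [+1]  conj(Y_{5,1})(Ω₁) = (0.103782, 0.231334) ; Y_{5,1}(Ω₂) = (-0.065509, -0.071789) ; Δ = (0.009808, -0.022605)
  [+2]  conj(Y_{5,2})(Ω₁) = (0.174863, -0.196431) ; Y_{5,2}(Ω₂) = (-0.040351, 0.440232) ; Δ = (0.079419, 0.084907)
  [+3]  conj(Y_{5,3})(Ω₁) = (0.163284, 0.051525) ; Y_{5,3}(Ω₂) = (0.290671, -0.220187) ; Δ = (0.058807, -0.020976)
  [+4]  conj(Y_{5,4})(Ω₁) = (-0.048563, -0.416596) ; Y_{5,4}(Ω₂) = (-0.157814, -0.029175) ; Δ = (-0.004490, 0.067161)
  [+5]  conj(Y_{5,5})(Ω₁) = (-0.238307, 0.142123) ; Y_{5,5}(Ω₂) = (0.020617, 0.033113) ; Δ = (-0.009619, -0.004961)
Σ over m = (0.187928, -0.000000); ×(4π/11) → (0.214689, -0.000000). Real part: 0.214689

0.214689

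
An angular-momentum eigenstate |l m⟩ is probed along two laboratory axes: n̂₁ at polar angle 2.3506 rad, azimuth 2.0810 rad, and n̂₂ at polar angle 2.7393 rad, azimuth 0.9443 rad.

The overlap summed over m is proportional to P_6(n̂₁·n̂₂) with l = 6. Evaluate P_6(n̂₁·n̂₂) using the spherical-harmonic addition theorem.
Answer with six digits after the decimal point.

Addition theorem: P_6(cos γ) = (4π/13) Σ_m Y*_{lm}(Ω₁) Y_{lm}(Ω₂), m = −6…6:
  m=-6: (0.062234, -0.005013) × (0.001419, 0.001007) = (0.000093, 0.000056)  (running Σ = (0.000093, 0.000056))
  m=-5: (0.119094, 0.177649) × (-0.000129, -0.014167) = (0.002501, -0.001710)  (running Σ = (0.002595, -0.001655))
  m=-4: (-0.183334, 0.360902) × (-0.056091, 0.041381) = (-0.004651, -0.027830)  (running Σ = (-0.002056, -0.029485))
  m=-3: (-0.401191, 0.016131) × (0.216400, 0.069007) = (-0.087931, -0.024194)  (running Σ = (-0.089987, -0.053679))
  m=-2: (-0.014393, -0.023455) × (-0.146923, -0.446638) = (-0.008361, 0.009875)  (running Σ = (-0.098348, -0.043804))
  m=-1: (-0.177615, 0.317381) × (-0.283418, 0.391590) = (-0.073944, -0.159504)  (running Σ = (-0.172293, -0.203308))
  m=0: (-0.137847, -0.000000) × (-0.108254, 0.000000) = (0.014923, 0.000000)  (running Σ = (-0.157370, -0.203308))
  m=1: (0.177615, 0.317381) × (0.283418, 0.391590) = (-0.073944, 0.159504)  (running Σ = (-0.231314, -0.043804))
  m=2: (-0.014393, 0.023455) × (-0.146923, 0.446638) = (-0.008361, -0.009875)  (running Σ = (-0.239675, -0.053679))
  m=3: (0.401191, 0.016131) × (-0.216400, 0.069007) = (-0.087931, 0.024194)  (running Σ = (-0.327606, -0.029485))
  m=4: (-0.183334, -0.360902) × (-0.056091, -0.041381) = (-0.004651, 0.027830)  (running Σ = (-0.332257, -0.001655))
  m=5: (-0.119094, 0.177649) × (0.000129, -0.014167) = (0.002501, 0.001710)  (running Σ = (-0.329756, 0.000056))
  m=6: (0.062234, 0.005013) × (0.001419, -0.001007) = (0.000093, -0.000056)  (running Σ = (-0.329663, 0.000000))
Σ over m = (-0.329663, 0.000000); ×(4π/13) → (-0.318666, 0.000000). Real part: -0.318666

-0.318666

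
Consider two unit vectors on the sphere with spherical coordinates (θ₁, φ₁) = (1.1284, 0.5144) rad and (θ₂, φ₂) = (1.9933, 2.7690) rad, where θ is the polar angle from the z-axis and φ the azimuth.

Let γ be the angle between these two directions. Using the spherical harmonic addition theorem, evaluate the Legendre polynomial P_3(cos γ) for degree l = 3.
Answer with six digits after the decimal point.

Expand P_3 via completeness: Σ_{m} conj(Y_{3,m}) at Ω₁ times Y_{3,m} at Ω₂ —
  term(m=-3) = +0.086439-0.045069i   from Y*(Ω₁)=+0.008497+0.307835i, Y(Ω₂)=-0.138549-0.284623i
  term(m=-2) = +0.025137-0.122004i   from Y*(Ω₁)=+0.184329+0.306120i, Y(Ω₂)=-0.256208-0.236389i
  term(m=-1) = -0.000725-0.000889i   from Y*(Ω₁)=-0.021263-0.012017i, Y(Ω₂)=+0.043738+0.017095i
  term(m=+0) = -0.109988-0.000000i   from Y*(Ω₁)=-0.332878-0.000000i, Y(Ω₂)=+0.330417+0.000000i
  term(m=+1) = -0.000725+0.000889i   from Y*(Ω₁)=+0.021263-0.012017i, Y(Ω₂)=-0.043738+0.017095i
  term(m=+2) = +0.025137+0.122004i   from Y*(Ω₁)=+0.184329-0.306120i, Y(Ω₂)=-0.256208+0.236389i
  term(m=+3) = +0.086439+0.045069i   from Y*(Ω₁)=-0.008497+0.307835i, Y(Ω₂)=+0.138549-0.284623i
Total Σ_m = +0.111715+0.000000i. Multiply by 1.795196: +0.200549+0.000000i. P_3(cos γ) = 0.200549

0.200549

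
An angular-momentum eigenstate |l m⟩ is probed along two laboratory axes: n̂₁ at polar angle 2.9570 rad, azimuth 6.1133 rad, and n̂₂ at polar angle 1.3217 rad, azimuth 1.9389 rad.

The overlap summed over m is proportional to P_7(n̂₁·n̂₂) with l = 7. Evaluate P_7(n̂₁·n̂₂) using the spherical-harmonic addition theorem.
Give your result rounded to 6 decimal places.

0.165678

Term-by-term m-sum for l=7 (normalisation 4π/15 = 0.837758):
  m=-7: +0.000001-0.000003i × +0.214930-0.339139i = -0.000001-0.000001i  (running Σ = -0.000001-0.000001i)
  m=-6: -0.000037+0.000060i × +0.227556+0.307022i = -0.000027+0.000002i  (running Σ = -0.000028+0.000001i)
  m=-5: +0.000584-0.000664i × +0.063466-0.017546i = +0.000025-0.000052i  (running Σ = -0.000002-0.000051i)
  m=-4: -0.006090+0.004920i × -0.034642+0.350983i = -0.001516-0.002308i  (running Σ = -0.001518-0.002359i)
  m=-3: +0.043444-0.024281i × -0.043444-0.021877i = -0.002419+0.000104i  (running Σ = -0.003937-0.002255i)
  m=-2: -0.206317+0.072929i × -0.237387+0.215111i = +0.033289-0.061693i  (running Σ = +0.029353-0.063948i)
  m=-1: +0.581552-0.099759i × -0.032805-0.085056i = -0.027563-0.046192i  (running Σ = +0.001790-0.110140i)
  m=0: -0.629685-0.000000i × -0.308381+0.000000i = +0.194183+0.000000i  (running Σ = +0.195973-0.110140i)
  m=1: -0.581552-0.099759i × +0.032805-0.085056i = -0.027563+0.046192i  (running Σ = +0.168410-0.063948i)
  m=2: -0.206317-0.072929i × -0.237387-0.215111i = +0.033289+0.061693i  (running Σ = +0.201700-0.002255i)
  m=3: -0.043444-0.024281i × +0.043444-0.021877i = -0.002419-0.000104i  (running Σ = +0.199281-0.002359i)
  m=4: -0.006090-0.004920i × -0.034642-0.350983i = -0.001516+0.002308i  (running Σ = +0.197765-0.000051i)
  m=5: -0.000584-0.000664i × -0.063466-0.017546i = +0.000025+0.000052i  (running Σ = +0.197791+0.000001i)
  m=6: -0.000037-0.000060i × +0.227556-0.307022i = -0.000027-0.000002i  (running Σ = +0.197764-0.000001i)
  m=7: -0.000001-0.000003i × -0.214930-0.339139i = -0.000001+0.000001i  (running Σ = +0.197763-0.000000i)
Σ over m = +0.197763-0.000000i; ×(4π/15) → +0.165678-0.000000i. Real part: 0.165678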